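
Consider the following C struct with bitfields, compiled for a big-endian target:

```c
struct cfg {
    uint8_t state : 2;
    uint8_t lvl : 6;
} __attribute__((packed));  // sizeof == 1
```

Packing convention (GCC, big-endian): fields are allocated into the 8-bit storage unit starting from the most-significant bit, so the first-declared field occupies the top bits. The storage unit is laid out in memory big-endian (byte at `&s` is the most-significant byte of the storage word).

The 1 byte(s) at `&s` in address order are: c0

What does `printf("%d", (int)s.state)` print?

3

[0]=0xc0 (big-endian) → word 0xc0
state [6+:2] = (word>>6) & 0x3 = 3  ←
lvl [0+:6] = (word>>0) & 0x3f = 0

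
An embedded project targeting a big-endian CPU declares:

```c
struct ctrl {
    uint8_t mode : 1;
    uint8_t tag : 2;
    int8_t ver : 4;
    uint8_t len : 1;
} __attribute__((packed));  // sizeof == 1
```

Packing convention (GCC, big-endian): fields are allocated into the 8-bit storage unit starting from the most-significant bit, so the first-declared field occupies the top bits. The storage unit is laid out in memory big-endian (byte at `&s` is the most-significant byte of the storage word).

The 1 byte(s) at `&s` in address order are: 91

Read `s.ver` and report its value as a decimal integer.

-8

[0]=0x91 (big-endian) → word 0x91
mode [7+:1] = (word>>7) & 0x1 = 1
tag [5+:2] = (word>>5) & 0x3 = 0
ver [1+:4] = (word>>1) & 0xf = 8  ←
len [0+:1] = (word>>0) & 0x1 = 1
ver signed 4b, MSB=1: 8 - 16 = -8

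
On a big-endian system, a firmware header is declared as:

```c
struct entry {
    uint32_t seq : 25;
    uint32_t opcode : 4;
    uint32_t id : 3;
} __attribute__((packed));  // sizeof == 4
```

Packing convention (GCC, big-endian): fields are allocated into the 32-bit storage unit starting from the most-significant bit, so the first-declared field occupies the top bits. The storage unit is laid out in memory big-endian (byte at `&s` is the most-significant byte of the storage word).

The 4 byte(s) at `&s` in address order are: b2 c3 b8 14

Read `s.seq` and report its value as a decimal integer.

[0]=0xb2 [1]=0xc3 [2]=0xb8 [3]=0x14 (big-endian) → word 0xb2c3b814
seq:25 @ bit 7 → (0xb2c3b814>>7)&0x1ffffff = 0x1658770  ←
opcode:4 @ bit 3 → (0xb2c3b814>>3)&0xf = 0x2
id:3 @ bit 0 → (0xb2c3b814>>0)&0x7 = 0x4

23431024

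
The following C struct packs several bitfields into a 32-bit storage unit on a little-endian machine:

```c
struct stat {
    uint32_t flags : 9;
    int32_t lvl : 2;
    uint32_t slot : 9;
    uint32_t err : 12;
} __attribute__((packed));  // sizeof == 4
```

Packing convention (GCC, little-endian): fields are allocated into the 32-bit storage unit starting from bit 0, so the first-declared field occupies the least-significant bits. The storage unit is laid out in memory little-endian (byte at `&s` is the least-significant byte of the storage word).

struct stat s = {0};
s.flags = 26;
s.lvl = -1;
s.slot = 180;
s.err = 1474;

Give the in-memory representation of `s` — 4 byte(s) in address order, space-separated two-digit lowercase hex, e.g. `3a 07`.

1a a6 25 5c

flags:9 = 26 → 0x1a << 0 → word 0x0000001a
lvl:2 = -1 → 0x3 << 9 → word 0x0000061a
slot:9 = 180 → 0xb4 << 11 → word 0x0005a61a
err:12 = 1474 → 0x5c2 << 20 → word 0x5c25a61a
word = 0x5c25a61a → little-endian bytes:
  [0]=0x1a  [1]=0xa6  [2]=0x25  [3]=0x5c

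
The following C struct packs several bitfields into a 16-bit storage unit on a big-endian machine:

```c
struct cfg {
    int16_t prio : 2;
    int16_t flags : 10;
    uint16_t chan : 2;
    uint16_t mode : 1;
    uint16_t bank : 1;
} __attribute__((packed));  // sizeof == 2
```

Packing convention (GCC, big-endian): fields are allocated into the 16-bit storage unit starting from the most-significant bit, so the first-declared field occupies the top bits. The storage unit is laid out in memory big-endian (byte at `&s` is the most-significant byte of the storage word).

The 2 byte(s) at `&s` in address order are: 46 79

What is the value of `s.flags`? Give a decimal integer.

103

[0]=0x46 [1]=0x79 (big-endian) → word 0x4679
prio [14+:2] = (word>>14) & 0x3 = 1
flags [4+:10] = (word>>4) & 0x3ff = 103  ←
chan [2+:2] = (word>>2) & 0x3 = 2
mode [1+:1] = (word>>1) & 0x1 = 0
bank [0+:1] = (word>>0) & 0x1 = 1
flags signed 10b, MSB=0: value = 103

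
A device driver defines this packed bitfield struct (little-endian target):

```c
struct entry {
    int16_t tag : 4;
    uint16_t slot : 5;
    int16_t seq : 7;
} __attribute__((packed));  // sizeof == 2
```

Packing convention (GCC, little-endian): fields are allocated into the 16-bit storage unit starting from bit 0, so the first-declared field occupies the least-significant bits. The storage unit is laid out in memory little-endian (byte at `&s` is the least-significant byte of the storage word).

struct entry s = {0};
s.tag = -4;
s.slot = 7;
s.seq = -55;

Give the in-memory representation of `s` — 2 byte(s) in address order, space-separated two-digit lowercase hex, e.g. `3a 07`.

[0+:4] tag=-4 & 0xf = 0xc; word=0x000c
[4+:5] slot=7 & 0x1f = 0x7; word=0x007c
[9+:7] seq=-55 & 0x7f = 0x49; word=0x927c
word = 0x927c → little-endian bytes:
  [0]=0x7c  [1]=0x92

7c 92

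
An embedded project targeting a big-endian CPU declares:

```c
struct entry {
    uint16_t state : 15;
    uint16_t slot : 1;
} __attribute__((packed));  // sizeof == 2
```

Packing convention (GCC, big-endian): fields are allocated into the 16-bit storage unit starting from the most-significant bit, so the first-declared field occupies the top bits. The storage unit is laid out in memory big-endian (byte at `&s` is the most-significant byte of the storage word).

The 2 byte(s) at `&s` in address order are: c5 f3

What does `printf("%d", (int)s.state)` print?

25337

[0]=0xc5 [1]=0xf3 (big-endian) → word 0xc5f3
state [1+:15] = (word>>1) & 0x7fff = 25337  ←
slot [0+:1] = (word>>0) & 0x1 = 1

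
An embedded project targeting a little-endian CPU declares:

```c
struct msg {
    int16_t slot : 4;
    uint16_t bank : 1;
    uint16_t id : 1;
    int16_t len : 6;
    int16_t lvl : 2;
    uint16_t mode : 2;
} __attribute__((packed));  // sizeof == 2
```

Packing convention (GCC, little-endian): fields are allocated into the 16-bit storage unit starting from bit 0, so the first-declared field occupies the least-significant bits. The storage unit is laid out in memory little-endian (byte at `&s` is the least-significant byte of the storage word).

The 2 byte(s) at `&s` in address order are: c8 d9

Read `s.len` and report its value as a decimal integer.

[0]=0xc8 [1]=0xd9 (little-endian) → word 0xd9c8
slot:4 @ bit 0 → (0xd9c8>>0)&0xf = 0x8
bank:1 @ bit 4 → (0xd9c8>>4)&0x1 = 0x0
id:1 @ bit 5 → (0xd9c8>>5)&0x1 = 0x0
len:6 @ bit 6 → (0xd9c8>>6)&0x3f = 0x27  ←
lvl:2 @ bit 12 → (0xd9c8>>12)&0x3 = 0x1
mode:2 @ bit 14 → (0xd9c8>>14)&0x3 = 0x3
len signed 6b, MSB=1: 39 - 64 = -25

-25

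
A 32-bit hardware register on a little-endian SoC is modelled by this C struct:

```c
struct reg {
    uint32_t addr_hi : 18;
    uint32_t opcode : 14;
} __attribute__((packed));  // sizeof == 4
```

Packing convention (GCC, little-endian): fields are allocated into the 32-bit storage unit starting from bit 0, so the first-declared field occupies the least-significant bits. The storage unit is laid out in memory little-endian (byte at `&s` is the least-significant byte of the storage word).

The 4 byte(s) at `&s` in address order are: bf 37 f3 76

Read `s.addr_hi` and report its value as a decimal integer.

[0]=0xbf [1]=0x37 [2]=0xf3 [3]=0x76 (little-endian) → word 0x76f337bf
addr_hi [0+:18] = (word>>0) & 0x3ffff = 210879  ←
opcode [18+:14] = (word>>18) & 0x3fff = 7612

210879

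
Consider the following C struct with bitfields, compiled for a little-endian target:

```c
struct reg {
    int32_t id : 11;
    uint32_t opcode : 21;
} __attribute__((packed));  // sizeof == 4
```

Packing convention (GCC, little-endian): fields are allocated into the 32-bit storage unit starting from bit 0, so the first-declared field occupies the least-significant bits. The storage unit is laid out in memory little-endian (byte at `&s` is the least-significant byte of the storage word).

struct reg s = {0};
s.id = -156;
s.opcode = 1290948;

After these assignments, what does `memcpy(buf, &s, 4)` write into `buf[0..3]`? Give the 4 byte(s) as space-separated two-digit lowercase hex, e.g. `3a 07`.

id:11 = -156 → 0x764 << 0 → word 0x00000764
opcode:21 = 1290948 → 0x13b2c4 << 11 → word 0x9d962764
word = 0x9d962764 → little-endian bytes:
  [0]=0x64  [1]=0x27  [2]=0x96  [3]=0x9d

64 27 96 9d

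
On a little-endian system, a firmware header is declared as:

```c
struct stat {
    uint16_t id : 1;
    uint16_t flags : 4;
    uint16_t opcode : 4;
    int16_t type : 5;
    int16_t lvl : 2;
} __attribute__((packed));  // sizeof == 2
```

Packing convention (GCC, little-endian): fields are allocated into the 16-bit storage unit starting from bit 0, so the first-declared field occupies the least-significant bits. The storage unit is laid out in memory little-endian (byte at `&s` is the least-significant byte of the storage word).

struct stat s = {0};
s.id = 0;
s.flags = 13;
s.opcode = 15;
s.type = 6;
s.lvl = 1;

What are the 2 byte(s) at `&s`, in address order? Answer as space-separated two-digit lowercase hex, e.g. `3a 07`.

id (1b) val=0 bits=0x0 at bit 0: 0x0000
flags (4b) val=13 bits=0xd at bit 1: 0x001a
opcode (4b) val=15 bits=0xf at bit 5: 0x01fa
type (5b) val=6 bits=0x6 at bit 9: 0x0dfa
lvl (2b) val=1 bits=0x1 at bit 14: 0x4dfa
word = 0x4dfa → little-endian bytes:
  [0]=0xfa  [1]=0x4d

fa 4d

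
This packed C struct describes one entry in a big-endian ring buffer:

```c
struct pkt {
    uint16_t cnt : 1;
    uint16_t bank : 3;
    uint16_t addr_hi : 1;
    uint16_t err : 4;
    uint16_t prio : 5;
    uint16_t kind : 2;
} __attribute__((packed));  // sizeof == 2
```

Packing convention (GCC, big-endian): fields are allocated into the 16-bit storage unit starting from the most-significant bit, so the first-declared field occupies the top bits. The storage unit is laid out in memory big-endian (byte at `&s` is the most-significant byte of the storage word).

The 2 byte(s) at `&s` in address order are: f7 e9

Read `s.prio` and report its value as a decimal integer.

26

[0]=0xf7 [1]=0xe9 (big-endian) → word 0xf7e9
cnt [15+:1] = (word>>15) & 0x1 = 1
bank [12+:3] = (word>>12) & 0x7 = 7
addr_hi [11+:1] = (word>>11) & 0x1 = 0
err [7+:4] = (word>>7) & 0xf = 15
prio [2+:5] = (word>>2) & 0x1f = 26  ←
kind [0+:2] = (word>>0) & 0x3 = 1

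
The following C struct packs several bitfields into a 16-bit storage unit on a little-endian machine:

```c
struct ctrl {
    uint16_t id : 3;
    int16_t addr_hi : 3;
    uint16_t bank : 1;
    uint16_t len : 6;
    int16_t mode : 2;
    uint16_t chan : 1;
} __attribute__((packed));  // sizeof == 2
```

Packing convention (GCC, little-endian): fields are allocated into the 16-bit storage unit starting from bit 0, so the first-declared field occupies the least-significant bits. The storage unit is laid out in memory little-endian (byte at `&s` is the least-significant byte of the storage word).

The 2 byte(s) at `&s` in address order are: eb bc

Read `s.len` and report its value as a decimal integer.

57

[0]=0xeb [1]=0xbc (little-endian) → word 0xbceb
id [0+:3] = (word>>0) & 0x7 = 3
addr_hi [3+:3] = (word>>3) & 0x7 = 5
bank [6+:1] = (word>>6) & 0x1 = 1
len [7+:6] = (word>>7) & 0x3f = 57  ←
mode [13+:2] = (word>>13) & 0x3 = 1
chan [15+:1] = (word>>15) & 0x1 = 1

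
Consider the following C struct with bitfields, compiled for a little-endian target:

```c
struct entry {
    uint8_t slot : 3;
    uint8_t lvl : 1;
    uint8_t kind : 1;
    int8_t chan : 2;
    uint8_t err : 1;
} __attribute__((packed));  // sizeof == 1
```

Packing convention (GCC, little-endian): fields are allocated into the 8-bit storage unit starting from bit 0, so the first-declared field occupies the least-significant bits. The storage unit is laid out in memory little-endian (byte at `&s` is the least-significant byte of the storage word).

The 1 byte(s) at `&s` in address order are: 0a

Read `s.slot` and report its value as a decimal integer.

[0]=0x0a (little-endian) → word 0x0a
slot [0+:3] = (word>>0) & 0x7 = 2  ←
lvl [3+:1] = (word>>3) & 0x1 = 1
kind [4+:1] = (word>>4) & 0x1 = 0
chan [5+:2] = (word>>5) & 0x3 = 0
err [7+:1] = (word>>7) & 0x1 = 0

2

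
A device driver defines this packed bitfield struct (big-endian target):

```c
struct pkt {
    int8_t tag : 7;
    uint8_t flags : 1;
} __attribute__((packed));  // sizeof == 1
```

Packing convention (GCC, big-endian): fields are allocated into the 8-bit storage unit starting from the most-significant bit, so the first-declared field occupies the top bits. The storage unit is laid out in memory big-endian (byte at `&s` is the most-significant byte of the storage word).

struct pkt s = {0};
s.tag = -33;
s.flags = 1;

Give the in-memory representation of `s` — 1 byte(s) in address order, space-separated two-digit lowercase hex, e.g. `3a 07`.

bf

tag (7b) val=-33 bits=0x5f at bit 1: 0xbe
flags (1b) val=1 bits=0x1 at bit 0: 0xbf
word = 0xbf → big-endian bytes:
  [0]=0xbf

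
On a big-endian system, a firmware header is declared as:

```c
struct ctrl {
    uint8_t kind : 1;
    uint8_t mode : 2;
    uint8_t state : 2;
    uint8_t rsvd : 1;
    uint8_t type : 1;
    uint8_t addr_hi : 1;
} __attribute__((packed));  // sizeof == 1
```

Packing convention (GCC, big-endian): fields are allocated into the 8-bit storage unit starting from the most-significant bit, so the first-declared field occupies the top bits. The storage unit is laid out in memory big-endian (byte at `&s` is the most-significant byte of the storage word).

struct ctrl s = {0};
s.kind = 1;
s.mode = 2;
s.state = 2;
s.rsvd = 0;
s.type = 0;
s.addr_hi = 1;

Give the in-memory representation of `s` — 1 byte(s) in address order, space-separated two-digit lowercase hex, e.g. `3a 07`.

d1

kind:1 = 1 → 0x1 << 7 → word 0x80
mode:2 = 2 → 0x2 << 5 → word 0xc0
state:2 = 2 → 0x2 << 3 → word 0xd0
rsvd:1 = 0 → 0x0 << 2 → word 0xd0
type:1 = 0 → 0x0 << 1 → word 0xd0
addr_hi:1 = 1 → 0x1 << 0 → word 0xd1
word = 0xd1 → big-endian bytes:
  [0]=0xd1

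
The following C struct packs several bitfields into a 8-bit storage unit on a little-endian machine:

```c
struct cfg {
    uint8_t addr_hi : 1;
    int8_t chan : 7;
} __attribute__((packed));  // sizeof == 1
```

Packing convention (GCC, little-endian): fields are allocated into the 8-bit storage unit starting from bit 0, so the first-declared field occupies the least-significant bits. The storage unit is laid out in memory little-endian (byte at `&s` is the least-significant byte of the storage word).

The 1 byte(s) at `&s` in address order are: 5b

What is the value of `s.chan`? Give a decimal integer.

[0]=0x5b (little-endian) → word 0x5b
addr_hi:1 @ bit 0 → (0x5b>>0)&0x1 = 0x1
chan:7 @ bit 1 → (0x5b>>1)&0x7f = 0x2d  ←
chan signed 7b, MSB=0: value = 45

45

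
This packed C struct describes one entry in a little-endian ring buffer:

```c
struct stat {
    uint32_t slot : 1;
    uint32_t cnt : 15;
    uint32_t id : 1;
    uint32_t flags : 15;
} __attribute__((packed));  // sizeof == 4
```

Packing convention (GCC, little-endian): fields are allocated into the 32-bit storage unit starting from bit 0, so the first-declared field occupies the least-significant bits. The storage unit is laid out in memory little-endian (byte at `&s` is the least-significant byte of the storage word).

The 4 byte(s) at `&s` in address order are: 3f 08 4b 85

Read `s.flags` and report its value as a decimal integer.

[0]=0x3f [1]=0x08 [2]=0x4b [3]=0x85 (little-endian) → word 0x854b083f
slot [0+:1] = (word>>0) & 0x1 = 1
cnt [1+:15] = (word>>1) & 0x7fff = 1055
id [16+:1] = (word>>16) & 0x1 = 1
flags [17+:15] = (word>>17) & 0x7fff = 17061  ←

17061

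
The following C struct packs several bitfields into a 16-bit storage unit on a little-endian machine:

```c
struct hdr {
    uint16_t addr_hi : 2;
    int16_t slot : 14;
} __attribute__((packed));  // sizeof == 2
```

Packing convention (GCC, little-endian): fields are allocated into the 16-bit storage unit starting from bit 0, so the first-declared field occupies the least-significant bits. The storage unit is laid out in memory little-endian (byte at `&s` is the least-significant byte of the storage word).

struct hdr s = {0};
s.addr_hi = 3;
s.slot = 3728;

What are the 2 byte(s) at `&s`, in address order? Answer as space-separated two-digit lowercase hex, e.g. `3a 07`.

43 3a

[0+:2] addr_hi=3 & 0x3 = 0x3; word=0x0003
[2+:14] slot=3728 & 0x3fff = 0xe90; word=0x3a43
word = 0x3a43 → little-endian bytes:
  [0]=0x43  [1]=0x3a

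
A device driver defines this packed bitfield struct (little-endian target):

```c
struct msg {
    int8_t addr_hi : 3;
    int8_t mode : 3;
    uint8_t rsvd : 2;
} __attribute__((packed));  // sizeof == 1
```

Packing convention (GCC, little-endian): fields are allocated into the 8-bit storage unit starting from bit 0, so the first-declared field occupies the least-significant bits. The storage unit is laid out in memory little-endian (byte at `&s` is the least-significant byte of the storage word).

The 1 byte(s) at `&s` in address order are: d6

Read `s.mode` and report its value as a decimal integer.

[0]=0xd6 (little-endian) → word 0xd6
addr_hi [0+:3] = (word>>0) & 0x7 = 6
mode [3+:3] = (word>>3) & 0x7 = 2  ←
rsvd [6+:2] = (word>>6) & 0x3 = 3
mode signed 3b, MSB=0: value = 2

2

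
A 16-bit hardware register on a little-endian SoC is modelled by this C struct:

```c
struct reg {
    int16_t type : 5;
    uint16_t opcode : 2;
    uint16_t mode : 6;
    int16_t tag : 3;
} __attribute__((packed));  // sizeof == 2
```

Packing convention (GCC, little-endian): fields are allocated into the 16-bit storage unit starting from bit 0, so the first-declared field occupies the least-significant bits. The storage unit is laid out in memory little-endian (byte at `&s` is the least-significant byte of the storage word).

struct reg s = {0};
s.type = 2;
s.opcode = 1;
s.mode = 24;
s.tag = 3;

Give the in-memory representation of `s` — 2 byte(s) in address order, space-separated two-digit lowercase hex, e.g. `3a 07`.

[0+:5] type=2 & 0x1f = 0x2; word=0x0002
[5+:2] opcode=1 & 0x3 = 0x1; word=0x0022
[7+:6] mode=24 & 0x3f = 0x18; word=0x0c22
[13+:3] tag=3 & 0x7 = 0x3; word=0x6c22
word = 0x6c22 → little-endian bytes:
  [0]=0x22  [1]=0x6c

22 6c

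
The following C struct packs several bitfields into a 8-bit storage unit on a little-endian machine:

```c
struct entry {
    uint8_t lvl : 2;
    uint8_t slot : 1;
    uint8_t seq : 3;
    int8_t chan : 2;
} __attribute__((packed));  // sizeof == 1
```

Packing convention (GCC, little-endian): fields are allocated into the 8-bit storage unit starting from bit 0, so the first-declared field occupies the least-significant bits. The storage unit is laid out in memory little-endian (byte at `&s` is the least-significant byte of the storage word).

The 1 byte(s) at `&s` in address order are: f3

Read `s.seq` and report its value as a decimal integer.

6

[0]=0xf3 (little-endian) → word 0xf3
lvl:2 @ bit 0 → (0xf3>>0)&0x3 = 0x3
slot:1 @ bit 2 → (0xf3>>2)&0x1 = 0x0
seq:3 @ bit 3 → (0xf3>>3)&0x7 = 0x6  ←
chan:2 @ bit 6 → (0xf3>>6)&0x3 = 0x3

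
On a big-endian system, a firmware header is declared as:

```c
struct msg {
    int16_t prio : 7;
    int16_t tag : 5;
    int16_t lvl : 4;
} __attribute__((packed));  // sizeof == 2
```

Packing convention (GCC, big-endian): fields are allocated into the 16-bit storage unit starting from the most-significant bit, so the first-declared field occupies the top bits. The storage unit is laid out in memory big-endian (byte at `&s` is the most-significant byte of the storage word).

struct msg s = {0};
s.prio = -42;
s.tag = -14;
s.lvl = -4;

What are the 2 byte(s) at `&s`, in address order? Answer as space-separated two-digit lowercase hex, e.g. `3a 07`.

ad 2c

prio:7 = -42 → 0x56 << 9 → word 0xac00
tag:5 = -14 → 0x12 << 4 → word 0xad20
lvl:4 = -4 → 0xc << 0 → word 0xad2c
word = 0xad2c → big-endian bytes:
  [0]=0xad  [1]=0x2c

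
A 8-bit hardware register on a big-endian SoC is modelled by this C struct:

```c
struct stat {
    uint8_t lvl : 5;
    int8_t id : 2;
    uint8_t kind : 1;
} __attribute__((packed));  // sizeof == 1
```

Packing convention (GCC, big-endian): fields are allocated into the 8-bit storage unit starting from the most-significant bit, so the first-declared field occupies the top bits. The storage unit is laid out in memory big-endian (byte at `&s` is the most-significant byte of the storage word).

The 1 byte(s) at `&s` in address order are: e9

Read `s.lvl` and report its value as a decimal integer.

29

[0]=0xe9 (big-endian) → word 0xe9
lvl [3+:5] = (word>>3) & 0x1f = 29  ←
id [1+:2] = (word>>1) & 0x3 = 0
kind [0+:1] = (word>>0) & 0x1 = 1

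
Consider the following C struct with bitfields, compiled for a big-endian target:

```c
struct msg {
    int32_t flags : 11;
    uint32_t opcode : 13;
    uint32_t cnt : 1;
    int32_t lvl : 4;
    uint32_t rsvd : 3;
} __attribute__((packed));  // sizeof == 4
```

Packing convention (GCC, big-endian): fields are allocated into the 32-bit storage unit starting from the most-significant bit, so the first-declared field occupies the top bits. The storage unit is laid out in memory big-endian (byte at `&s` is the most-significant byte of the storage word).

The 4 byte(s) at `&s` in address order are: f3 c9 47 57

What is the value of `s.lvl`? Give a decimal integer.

[0]=0xf3 [1]=0xc9 [2]=0x47 [3]=0x57 (big-endian) → word 0xf3c94757
flags:11 @ bit 21 → (0xf3c94757>>21)&0x7ff = 0x79e
opcode:13 @ bit 8 → (0xf3c94757>>8)&0x1fff = 0x947
cnt:1 @ bit 7 → (0xf3c94757>>7)&0x1 = 0x0
lvl:4 @ bit 3 → (0xf3c94757>>3)&0xf = 0xa  ←
rsvd:3 @ bit 0 → (0xf3c94757>>0)&0x7 = 0x7
lvl signed 4b, MSB=1: 10 - 16 = -6

-6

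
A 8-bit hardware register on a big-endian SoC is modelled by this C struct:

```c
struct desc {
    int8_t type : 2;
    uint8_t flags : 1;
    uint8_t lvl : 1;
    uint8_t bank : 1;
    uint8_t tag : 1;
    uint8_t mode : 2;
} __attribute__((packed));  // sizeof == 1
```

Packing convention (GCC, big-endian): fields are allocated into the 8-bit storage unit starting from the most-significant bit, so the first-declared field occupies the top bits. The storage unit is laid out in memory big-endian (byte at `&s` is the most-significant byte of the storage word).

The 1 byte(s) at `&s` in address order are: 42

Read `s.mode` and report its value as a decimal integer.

2

[0]=0x42 (big-endian) → word 0x42
type:2 @ bit 6 → (0x42>>6)&0x3 = 0x1
flags:1 @ bit 5 → (0x42>>5)&0x1 = 0x0
lvl:1 @ bit 4 → (0x42>>4)&0x1 = 0x0
bank:1 @ bit 3 → (0x42>>3)&0x1 = 0x0
tag:1 @ bit 2 → (0x42>>2)&0x1 = 0x0
mode:2 @ bit 0 → (0x42>>0)&0x3 = 0x2  ←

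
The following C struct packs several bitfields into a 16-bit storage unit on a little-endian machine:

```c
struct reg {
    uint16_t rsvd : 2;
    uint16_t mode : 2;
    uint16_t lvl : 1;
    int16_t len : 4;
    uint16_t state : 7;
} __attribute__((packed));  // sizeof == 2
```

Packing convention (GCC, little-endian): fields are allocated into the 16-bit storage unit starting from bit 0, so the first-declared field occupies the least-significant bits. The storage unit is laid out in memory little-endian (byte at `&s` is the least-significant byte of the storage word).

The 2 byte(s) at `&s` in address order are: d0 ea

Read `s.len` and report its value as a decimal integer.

[0]=0xd0 [1]=0xea (little-endian) → word 0xead0
rsvd:2 @ bit 0 → (0xead0>>0)&0x3 = 0x0
mode:2 @ bit 2 → (0xead0>>2)&0x3 = 0x0
lvl:1 @ bit 4 → (0xead0>>4)&0x1 = 0x1
len:4 @ bit 5 → (0xead0>>5)&0xf = 0x6  ←
state:7 @ bit 9 → (0xead0>>9)&0x7f = 0x75
len signed 4b, MSB=0: value = 6

6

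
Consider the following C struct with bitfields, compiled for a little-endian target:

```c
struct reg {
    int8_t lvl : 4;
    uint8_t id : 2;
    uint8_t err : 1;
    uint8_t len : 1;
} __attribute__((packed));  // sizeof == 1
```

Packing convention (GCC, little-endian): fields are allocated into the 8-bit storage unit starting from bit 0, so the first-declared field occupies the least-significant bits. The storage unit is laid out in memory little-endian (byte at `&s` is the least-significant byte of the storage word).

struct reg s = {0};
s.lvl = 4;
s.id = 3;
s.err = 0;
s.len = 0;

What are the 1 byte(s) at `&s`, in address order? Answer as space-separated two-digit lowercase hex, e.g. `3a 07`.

34

lvl:4 = 4 → 0x4 << 0 → word 0x04
id:2 = 3 → 0x3 << 4 → word 0x34
err:1 = 0 → 0x0 << 6 → word 0x34
len:1 = 0 → 0x0 << 7 → word 0x34
word = 0x34 → little-endian bytes:
  [0]=0x34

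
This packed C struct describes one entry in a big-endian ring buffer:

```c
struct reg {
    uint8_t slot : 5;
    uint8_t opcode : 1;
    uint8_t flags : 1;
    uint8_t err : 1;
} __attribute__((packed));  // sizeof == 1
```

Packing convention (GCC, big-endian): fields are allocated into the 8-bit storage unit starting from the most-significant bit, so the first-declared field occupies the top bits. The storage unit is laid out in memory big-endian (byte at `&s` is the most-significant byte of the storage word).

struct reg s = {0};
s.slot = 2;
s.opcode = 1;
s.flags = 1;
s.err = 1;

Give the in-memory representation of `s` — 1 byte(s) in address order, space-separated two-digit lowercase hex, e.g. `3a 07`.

17

slot:5 = 2 → 0x2 << 3 → word 0x10
opcode:1 = 1 → 0x1 << 2 → word 0x14
flags:1 = 1 → 0x1 << 1 → word 0x16
err:1 = 1 → 0x1 << 0 → word 0x17
word = 0x17 → big-endian bytes:
  [0]=0x17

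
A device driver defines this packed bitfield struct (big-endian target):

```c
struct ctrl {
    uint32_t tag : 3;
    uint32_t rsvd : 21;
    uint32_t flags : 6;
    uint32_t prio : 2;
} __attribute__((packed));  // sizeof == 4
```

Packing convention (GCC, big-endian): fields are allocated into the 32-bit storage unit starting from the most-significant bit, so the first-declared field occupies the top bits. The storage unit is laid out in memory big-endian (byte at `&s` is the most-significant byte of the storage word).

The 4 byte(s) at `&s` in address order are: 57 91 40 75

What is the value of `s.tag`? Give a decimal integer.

2

[0]=0x57 [1]=0x91 [2]=0x40 [3]=0x75 (big-endian) → word 0x57914075
tag:3 @ bit 29 → (0x57914075>>29)&0x7 = 0x2  ←
rsvd:21 @ bit 8 → (0x57914075>>8)&0x1fffff = 0x179140
flags:6 @ bit 2 → (0x57914075>>2)&0x3f = 0x1d
prio:2 @ bit 0 → (0x57914075>>0)&0x3 = 0x1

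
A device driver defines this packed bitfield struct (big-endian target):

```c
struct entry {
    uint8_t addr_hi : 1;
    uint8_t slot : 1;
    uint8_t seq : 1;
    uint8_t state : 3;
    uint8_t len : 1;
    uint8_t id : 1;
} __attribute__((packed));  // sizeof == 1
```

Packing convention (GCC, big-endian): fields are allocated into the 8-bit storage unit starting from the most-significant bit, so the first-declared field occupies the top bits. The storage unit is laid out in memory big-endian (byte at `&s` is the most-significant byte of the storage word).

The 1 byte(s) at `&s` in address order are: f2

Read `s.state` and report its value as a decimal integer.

4

[0]=0xf2 (big-endian) → word 0xf2
addr_hi [7+:1] = (word>>7) & 0x1 = 1
slot [6+:1] = (word>>6) & 0x1 = 1
seq [5+:1] = (word>>5) & 0x1 = 1
state [2+:3] = (word>>2) & 0x7 = 4  ←
len [1+:1] = (word>>1) & 0x1 = 1
id [0+:1] = (word>>0) & 0x1 = 0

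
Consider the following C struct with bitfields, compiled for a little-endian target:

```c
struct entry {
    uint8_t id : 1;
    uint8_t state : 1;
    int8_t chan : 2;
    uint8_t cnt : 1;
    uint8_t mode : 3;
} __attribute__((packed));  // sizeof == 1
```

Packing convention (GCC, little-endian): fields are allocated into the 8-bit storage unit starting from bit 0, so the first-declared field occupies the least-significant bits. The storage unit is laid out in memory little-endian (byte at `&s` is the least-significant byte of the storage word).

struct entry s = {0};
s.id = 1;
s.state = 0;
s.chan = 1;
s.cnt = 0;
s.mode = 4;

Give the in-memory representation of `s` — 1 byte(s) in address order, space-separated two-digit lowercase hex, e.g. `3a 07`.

85

id:1 = 1 → 0x1 << 0 → word 0x01
state:1 = 0 → 0x0 << 1 → word 0x01
chan:2 = 1 → 0x1 << 2 → word 0x05
cnt:1 = 0 → 0x0 << 4 → word 0x05
mode:3 = 4 → 0x4 << 5 → word 0x85
word = 0x85 → little-endian bytes:
  [0]=0x85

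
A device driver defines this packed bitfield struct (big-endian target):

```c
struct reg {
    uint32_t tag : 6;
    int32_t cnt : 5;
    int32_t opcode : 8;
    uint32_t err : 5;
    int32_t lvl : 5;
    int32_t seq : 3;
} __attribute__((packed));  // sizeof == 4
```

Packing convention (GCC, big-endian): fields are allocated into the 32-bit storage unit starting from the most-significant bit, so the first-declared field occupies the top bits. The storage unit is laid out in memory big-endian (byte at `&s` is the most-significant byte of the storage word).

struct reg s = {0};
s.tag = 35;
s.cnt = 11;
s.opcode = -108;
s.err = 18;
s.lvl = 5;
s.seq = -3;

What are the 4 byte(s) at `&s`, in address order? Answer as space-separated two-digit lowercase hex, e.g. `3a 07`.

tag (6b) val=35 bits=0x23 at bit 26: 0x8c000000
cnt (5b) val=11 bits=0xb at bit 21: 0x8d600000
opcode (8b) val=-108 bits=0x94 at bit 13: 0x8d728000
err (5b) val=18 bits=0x12 at bit 8: 0x8d729200
lvl (5b) val=5 bits=0x5 at bit 3: 0x8d729228
seq (3b) val=-3 bits=0x5 at bit 0: 0x8d72922d
word = 0x8d72922d → big-endian bytes:
  [0]=0x8d  [1]=0x72  [2]=0x92  [3]=0x2d

8d 72 92 2d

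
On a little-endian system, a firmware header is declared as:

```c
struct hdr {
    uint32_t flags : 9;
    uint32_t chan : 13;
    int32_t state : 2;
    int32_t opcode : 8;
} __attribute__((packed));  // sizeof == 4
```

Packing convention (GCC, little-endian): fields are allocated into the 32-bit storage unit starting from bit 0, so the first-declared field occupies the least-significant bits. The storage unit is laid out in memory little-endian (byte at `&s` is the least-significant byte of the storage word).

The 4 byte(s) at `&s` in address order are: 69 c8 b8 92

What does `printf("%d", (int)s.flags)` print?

105

[0]=0x69 [1]=0xc8 [2]=0xb8 [3]=0x92 (little-endian) → word 0x92b8c869
flags [0+:9] = (word>>0) & 0x1ff = 105  ←
chan [9+:13] = (word>>9) & 0x1fff = 7268
state [22+:2] = (word>>22) & 0x3 = 2
opcode [24+:8] = (word>>24) & 0xff = 146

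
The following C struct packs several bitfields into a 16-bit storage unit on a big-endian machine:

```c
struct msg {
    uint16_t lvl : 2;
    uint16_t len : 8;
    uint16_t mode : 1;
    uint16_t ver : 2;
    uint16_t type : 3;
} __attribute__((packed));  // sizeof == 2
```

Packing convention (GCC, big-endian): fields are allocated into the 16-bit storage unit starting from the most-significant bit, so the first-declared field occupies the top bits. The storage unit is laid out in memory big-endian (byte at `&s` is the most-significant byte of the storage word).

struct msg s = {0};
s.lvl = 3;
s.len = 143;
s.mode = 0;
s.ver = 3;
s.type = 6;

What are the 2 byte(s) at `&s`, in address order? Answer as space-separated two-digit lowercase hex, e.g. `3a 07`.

lvl (2b) val=3 bits=0x3 at bit 14: 0xc000
len (8b) val=143 bits=0x8f at bit 6: 0xe3c0
mode (1b) val=0 bits=0x0 at bit 5: 0xe3c0
ver (2b) val=3 bits=0x3 at bit 3: 0xe3d8
type (3b) val=6 bits=0x6 at bit 0: 0xe3de
word = 0xe3de → big-endian bytes:
  [0]=0xe3  [1]=0xde

e3 de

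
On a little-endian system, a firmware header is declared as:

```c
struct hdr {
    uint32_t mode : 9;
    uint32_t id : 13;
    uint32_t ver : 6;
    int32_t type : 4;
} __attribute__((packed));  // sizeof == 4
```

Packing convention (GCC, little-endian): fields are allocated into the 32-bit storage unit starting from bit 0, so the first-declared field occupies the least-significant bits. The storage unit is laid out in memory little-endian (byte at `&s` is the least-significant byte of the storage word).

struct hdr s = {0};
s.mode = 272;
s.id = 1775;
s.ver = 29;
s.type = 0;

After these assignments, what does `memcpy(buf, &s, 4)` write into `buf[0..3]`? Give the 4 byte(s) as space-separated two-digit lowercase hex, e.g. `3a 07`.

10 df 4d 07

[0+:9] mode=272 & 0x1ff = 0x110; word=0x00000110
[9+:13] id=1775 & 0x1fff = 0x6ef; word=0x000ddf10
[22+:6] ver=29 & 0x3f = 0x1d; word=0x074ddf10
[28+:4] type=0 & 0xf = 0x0; word=0x074ddf10
word = 0x074ddf10 → little-endian bytes:
  [0]=0x10  [1]=0xdf  [2]=0x4d  [3]=0x07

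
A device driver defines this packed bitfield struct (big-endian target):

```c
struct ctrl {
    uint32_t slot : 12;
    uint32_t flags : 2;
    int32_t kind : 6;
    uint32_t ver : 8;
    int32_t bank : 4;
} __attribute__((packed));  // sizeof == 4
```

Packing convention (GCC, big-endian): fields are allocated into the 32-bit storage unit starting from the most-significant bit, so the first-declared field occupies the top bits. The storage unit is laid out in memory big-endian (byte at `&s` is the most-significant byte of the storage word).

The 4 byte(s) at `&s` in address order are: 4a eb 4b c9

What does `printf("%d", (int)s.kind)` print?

-12

[0]=0x4a [1]=0xeb [2]=0x4b [3]=0xc9 (big-endian) → word 0x4aeb4bc9
slot:12 @ bit 20 → (0x4aeb4bc9>>20)&0xfff = 0x4ae
flags:2 @ bit 18 → (0x4aeb4bc9>>18)&0x3 = 0x2
kind:6 @ bit 12 → (0x4aeb4bc9>>12)&0x3f = 0x34  ←
ver:8 @ bit 4 → (0x4aeb4bc9>>4)&0xff = 0xbc
bank:4 @ bit 0 → (0x4aeb4bc9>>0)&0xf = 0x9
kind signed 6b, MSB=1: 52 - 64 = -12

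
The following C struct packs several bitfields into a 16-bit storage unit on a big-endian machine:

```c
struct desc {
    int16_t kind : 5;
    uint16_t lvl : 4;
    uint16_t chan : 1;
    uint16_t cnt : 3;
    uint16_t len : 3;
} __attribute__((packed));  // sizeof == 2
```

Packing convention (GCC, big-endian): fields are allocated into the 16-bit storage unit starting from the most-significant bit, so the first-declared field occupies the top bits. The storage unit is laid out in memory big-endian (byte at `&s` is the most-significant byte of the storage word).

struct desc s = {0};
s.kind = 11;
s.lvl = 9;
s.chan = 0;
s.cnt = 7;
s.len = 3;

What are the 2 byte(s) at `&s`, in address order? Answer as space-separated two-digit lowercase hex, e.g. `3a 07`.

5c bb

kind (5b) val=11 bits=0xb at bit 11: 0x5800
lvl (4b) val=9 bits=0x9 at bit 7: 0x5c80
chan (1b) val=0 bits=0x0 at bit 6: 0x5c80
cnt (3b) val=7 bits=0x7 at bit 3: 0x5cb8
len (3b) val=3 bits=0x3 at bit 0: 0x5cbb
word = 0x5cbb → big-endian bytes:
  [0]=0x5c  [1]=0xbb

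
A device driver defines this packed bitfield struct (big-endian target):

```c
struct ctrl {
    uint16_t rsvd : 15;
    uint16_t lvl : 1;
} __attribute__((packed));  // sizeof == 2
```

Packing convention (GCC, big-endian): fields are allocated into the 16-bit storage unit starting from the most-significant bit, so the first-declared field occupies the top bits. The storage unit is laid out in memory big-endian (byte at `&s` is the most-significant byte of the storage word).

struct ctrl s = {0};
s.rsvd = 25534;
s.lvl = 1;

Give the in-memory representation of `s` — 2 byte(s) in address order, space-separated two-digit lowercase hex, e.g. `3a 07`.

rsvd:15 = 25534 → 0x63be << 1 → word 0xc77c
lvl:1 = 1 → 0x1 << 0 → word 0xc77d
word = 0xc77d → big-endian bytes:
  [0]=0xc7  [1]=0x7d

c7 7d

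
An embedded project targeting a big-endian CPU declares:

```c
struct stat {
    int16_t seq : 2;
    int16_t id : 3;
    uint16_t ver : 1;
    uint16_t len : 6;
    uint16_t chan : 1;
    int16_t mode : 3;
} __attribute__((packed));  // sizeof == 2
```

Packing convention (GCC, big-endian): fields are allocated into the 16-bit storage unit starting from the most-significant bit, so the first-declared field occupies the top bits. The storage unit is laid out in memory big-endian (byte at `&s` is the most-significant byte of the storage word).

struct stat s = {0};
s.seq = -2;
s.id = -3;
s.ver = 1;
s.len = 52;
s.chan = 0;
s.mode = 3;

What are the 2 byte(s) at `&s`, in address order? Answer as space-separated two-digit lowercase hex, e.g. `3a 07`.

af 43

seq:2 = -2 → 0x2 << 14 → word 0x8000
id:3 = -3 → 0x5 << 11 → word 0xa800
ver:1 = 1 → 0x1 << 10 → word 0xac00
len:6 = 52 → 0x34 << 4 → word 0xaf40
chan:1 = 0 → 0x0 << 3 → word 0xaf40
mode:3 = 3 → 0x3 << 0 → word 0xaf43
word = 0xaf43 → big-endian bytes:
  [0]=0xaf  [1]=0x43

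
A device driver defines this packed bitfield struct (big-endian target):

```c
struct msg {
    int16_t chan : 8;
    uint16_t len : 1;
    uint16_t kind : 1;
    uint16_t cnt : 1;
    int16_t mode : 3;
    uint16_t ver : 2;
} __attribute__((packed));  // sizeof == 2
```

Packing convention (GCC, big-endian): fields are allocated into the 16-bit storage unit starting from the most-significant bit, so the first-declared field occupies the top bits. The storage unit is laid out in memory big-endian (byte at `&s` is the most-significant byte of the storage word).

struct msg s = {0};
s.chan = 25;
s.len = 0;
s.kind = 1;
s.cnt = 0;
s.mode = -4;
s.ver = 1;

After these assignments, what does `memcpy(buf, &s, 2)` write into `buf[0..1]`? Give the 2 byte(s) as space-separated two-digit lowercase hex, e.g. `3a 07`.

chan:8 = 25 → 0x19 << 8 → word 0x1900
len:1 = 0 → 0x0 << 7 → word 0x1900
kind:1 = 1 → 0x1 << 6 → word 0x1940
cnt:1 = 0 → 0x0 << 5 → word 0x1940
mode:3 = -4 → 0x4 << 2 → word 0x1950
ver:2 = 1 → 0x1 << 0 → word 0x1951
word = 0x1951 → big-endian bytes:
  [0]=0x19  [1]=0x51

19 51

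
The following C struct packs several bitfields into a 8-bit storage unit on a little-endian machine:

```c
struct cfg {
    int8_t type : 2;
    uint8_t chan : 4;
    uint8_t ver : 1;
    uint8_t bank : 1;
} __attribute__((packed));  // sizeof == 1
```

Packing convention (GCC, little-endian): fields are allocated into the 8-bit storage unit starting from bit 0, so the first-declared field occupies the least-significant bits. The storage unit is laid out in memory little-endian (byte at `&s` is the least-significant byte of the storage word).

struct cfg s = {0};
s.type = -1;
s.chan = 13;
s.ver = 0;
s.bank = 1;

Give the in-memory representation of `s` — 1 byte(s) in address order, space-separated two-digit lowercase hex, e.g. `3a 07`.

b7

type:2 = -1 → 0x3 << 0 → word 0x03
chan:4 = 13 → 0xd << 2 → word 0x37
ver:1 = 0 → 0x0 << 6 → word 0x37
bank:1 = 1 → 0x1 << 7 → word 0xb7
word = 0xb7 → little-endian bytes:
  [0]=0xb7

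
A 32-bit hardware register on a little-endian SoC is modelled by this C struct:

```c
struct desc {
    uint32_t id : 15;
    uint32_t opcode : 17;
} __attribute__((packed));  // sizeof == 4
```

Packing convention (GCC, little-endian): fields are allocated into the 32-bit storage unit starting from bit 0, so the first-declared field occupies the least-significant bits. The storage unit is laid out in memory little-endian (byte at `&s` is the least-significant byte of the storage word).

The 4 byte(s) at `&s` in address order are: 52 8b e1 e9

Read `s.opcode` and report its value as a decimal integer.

[0]=0x52 [1]=0x8b [2]=0xe1 [3]=0xe9 (little-endian) → word 0xe9e18b52
id [0+:15] = (word>>0) & 0x7fff = 2898
opcode [15+:17] = (word>>15) & 0x1ffff = 119747  ←

119747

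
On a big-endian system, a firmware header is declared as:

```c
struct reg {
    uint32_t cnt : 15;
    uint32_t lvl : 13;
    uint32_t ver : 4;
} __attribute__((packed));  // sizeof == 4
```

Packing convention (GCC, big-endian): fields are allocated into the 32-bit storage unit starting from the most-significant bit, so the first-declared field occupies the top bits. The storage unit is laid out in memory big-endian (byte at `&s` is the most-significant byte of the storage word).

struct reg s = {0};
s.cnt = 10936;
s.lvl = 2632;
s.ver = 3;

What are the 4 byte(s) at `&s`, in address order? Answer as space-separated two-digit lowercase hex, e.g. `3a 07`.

55 70 a4 83

[17+:15] cnt=10936 & 0x7fff = 0x2ab8; word=0x55700000
[4+:13] lvl=2632 & 0x1fff = 0xa48; word=0x5570a480
[0+:4] ver=3 & 0xf = 0x3; word=0x5570a483
word = 0x5570a483 → big-endian bytes:
  [0]=0x55  [1]=0x70  [2]=0xa4  [3]=0x83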